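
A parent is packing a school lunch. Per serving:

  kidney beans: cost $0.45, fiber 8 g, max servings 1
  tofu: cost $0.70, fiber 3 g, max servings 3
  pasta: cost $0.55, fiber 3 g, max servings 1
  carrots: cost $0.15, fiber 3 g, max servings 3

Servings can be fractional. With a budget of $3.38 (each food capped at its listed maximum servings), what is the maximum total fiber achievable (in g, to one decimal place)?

Fiber per dollar: carrots 20, kidney beans 17.78, pasta 5.455, tofu 4.286.
Take 3 servings of carrots: spends $0.45, +9.0 g fiber (running total 9.0 g).
Take 1 serving of kidney beans: spends $0.45, +8.0 g fiber (running total 17.0 g).
Take 1 serving of pasta: spends $0.55, +3.0 g fiber (running total 20.0 g).
Take 2.757 servings of tofu: spends $1.93, +8.3 g fiber (running total 28.3 g).
Greedy by best ratio exhausts the cost allowance optimally: 28.3 g.

28.3 g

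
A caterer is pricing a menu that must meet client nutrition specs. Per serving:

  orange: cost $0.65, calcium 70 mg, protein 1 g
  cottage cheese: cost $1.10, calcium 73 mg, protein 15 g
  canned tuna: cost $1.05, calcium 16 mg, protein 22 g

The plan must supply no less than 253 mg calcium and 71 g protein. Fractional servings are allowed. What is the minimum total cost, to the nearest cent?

$4.63

orange only: max(253/70, 71/1) = 71 servings → $46.15.
cottage cheese only: max(253/73, 71/15) = 4.733 servings → $5.21.
canned tuna only: max(253/16, 71/22) = 15.81 servings → $16.60.
orange + cottage cheese: the both-tight solution has a negative serving — not a feasible corner.
orange + canned tuna with both tight: 2.907 servings and 3.095 servings → $5.14.
cottage cheese + canned tuna with both tight: 3.243 servings and 1.016 servings → $4.63.
So the least-cost plan costs $4.63.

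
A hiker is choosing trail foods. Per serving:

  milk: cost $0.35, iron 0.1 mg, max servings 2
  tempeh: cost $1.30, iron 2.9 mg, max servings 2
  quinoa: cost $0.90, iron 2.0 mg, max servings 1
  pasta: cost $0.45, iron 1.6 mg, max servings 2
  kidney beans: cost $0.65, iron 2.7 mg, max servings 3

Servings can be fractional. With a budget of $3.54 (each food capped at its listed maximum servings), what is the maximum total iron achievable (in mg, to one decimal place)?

12.8 mg

Iron per dollar: kidney beans 4.154, pasta 3.556, tempeh 2.231, quinoa 2.222, milk 0.2857.
Take 3 servings of kidney beans: spends $1.95, +8.1 mg iron (running total 8.1 mg).
Take 2 servings of pasta: spends $0.90, +3.2 mg iron (running total 11.3 mg).
Take 0.5308 servings of tempeh: spends $0.69, +1.5 mg iron (running total 12.8 mg).
Filling greedily by iron-per-dollar is optimal for one linear limit, giving 12.8 mg.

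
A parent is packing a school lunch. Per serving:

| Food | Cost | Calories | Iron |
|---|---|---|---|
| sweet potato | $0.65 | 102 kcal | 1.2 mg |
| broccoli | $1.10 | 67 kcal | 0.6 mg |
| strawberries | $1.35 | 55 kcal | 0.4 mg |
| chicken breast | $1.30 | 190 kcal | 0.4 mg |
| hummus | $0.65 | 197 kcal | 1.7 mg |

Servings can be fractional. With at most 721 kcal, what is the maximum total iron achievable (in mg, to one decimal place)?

8.5 mg

Iron per kcal: sweet potato 0.01176, broccoli 0.008955, hummus 0.008629, strawberries 0.007273, chicken breast 0.002105.
With no serving limits, spend the whole calories allowance on sweet potato: 721 kcal / 102 kcal × 1.2 mg = 8.5 mg.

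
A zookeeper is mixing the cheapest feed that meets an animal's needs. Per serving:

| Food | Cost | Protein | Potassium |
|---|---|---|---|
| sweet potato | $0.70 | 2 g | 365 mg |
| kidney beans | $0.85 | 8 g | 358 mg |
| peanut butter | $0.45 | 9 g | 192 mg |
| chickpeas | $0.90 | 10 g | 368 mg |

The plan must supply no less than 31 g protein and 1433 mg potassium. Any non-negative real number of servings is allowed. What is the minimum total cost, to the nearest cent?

$2.99

At the optimum either one food covers both requirements or two foods hit both targets exactly; no other combination can be cheaper.
sweet potato only: max(31/2, 1433/365) = 15.5 servings → $10.85.
kidney beans only: max(31/8, 1433/358) = 4.003 servings → $3.40.
peanut butter only: max(31/9, 1433/192) = 7.464 servings → $3.36.
chickpeas only: max(31/10, 1433/368) = 3.894 servings → $3.50.
sweet potato + kidney beans with both tight: 0.1661 servings and 3.833 servings → $3.37.
sweet potato + peanut butter with both tight: 2.394 servings and 2.912 servings → $2.99.
sweet potato + chickpeas with both tight: 1.003 servings and 2.899 servings → $3.31.
kidney beans + peanut butter with both targets exact would need a negative amount; discard.
kidney beans + chickpeas: intersection lies outside the first quadrant.
peanut butter + chickpeas: intersection lies outside the first quadrant.
The minimum over all feasible corners is $2.99.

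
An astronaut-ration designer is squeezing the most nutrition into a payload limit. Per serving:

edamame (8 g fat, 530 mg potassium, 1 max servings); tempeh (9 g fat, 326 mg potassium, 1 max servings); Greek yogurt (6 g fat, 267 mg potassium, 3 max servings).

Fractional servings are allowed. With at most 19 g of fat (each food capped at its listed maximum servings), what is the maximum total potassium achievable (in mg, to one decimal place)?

Potassium per g fat: edamame 66.25, Greek yogurt 44.5, tempeh 36.22.
Take 1 serving of edamame: uses 8 g fat, +530.0 mg potassium (running total 530.0 mg).
Take 1.833 servings of Greek yogurt: uses 11 g fat, +489.5 mg potassium (running total 1019.5 mg).
Filling greedily by potassium-per-g fat is optimal for one linear limit, giving 1019.5 mg.

1019.5 mg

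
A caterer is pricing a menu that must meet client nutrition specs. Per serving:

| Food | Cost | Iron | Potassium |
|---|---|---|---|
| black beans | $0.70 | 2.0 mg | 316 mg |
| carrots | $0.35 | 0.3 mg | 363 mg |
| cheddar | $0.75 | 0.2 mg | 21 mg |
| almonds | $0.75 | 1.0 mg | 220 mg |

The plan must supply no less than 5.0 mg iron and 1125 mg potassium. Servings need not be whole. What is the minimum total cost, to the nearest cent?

black beans only: max(5.0/2.0, 1125/316) = 3.56 servings → $2.49.
carrots only: max(5.0/0.3, 1125/363) = 16.67 servings → $5.83.
cheddar only: max(5.0/0.2, 1125/21) = 53.57 servings → $40.18.
almonds only: max(5.0/1.0, 1125/220) = 5.114 servings → $3.84.
black beans + carrots with both tight: 2.341 servings and 1.061 servings → $2.01.
black beans + cheddar: intersection lies outside the first quadrant.
black beans + almonds with both targets exact would need a negative amount; discard.
carrots + cheddar with both tight: 1.81 servings and 22.29 servings → $17.35.
carrots + almonds with both tight: 0.08418 servings and 4.975 servings → $3.76.
cheddar + almonds: the both-tight solution has a negative serving — not a feasible corner.
The minimum over all feasible corners is $2.01.

$2.01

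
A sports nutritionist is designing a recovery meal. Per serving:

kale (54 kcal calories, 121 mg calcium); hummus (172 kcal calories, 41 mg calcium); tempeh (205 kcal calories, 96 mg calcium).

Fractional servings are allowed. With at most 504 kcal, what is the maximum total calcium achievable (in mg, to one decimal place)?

Calcium per kcal: kale 2.241, tempeh 0.4683, hummus 0.2384.
With no serving limits, spend the whole calories allowance on kale: 504 kcal / 54 kcal × 121 mg = 1129.3 mg.

1129.3 mg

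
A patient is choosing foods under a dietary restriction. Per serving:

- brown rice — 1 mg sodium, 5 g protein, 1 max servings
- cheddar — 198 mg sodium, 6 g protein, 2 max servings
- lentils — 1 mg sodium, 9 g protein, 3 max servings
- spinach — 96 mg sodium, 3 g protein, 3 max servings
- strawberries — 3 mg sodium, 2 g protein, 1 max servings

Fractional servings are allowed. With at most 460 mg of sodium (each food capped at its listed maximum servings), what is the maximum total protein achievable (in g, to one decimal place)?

Protein per mg sodium: lentils 9, brown rice 5, strawberries 0.6667, spinach 0.03125, cheddar 0.0303.
Take 3 servings of lentils: uses 3 mg sodium, +27.0 g protein (running total 27.0 g).
Take 1 serving of brown rice: uses 1 mg sodium, +5.0 g protein (running total 32.0 g).
Take 1 serving of strawberries: uses 3 mg sodium, +2.0 g protein (running total 34.0 g).
Take 3 servings of spinach: uses 288 mg sodium, +9.0 g protein (running total 43.0 g).
Take 0.8333 servings of cheddar: uses 165 mg sodium, +5.0 g protein (running total 48.0 g).
Filling greedily by protein-per-mg sodium is optimal for one linear limit, giving 48.0 g.

48.0 g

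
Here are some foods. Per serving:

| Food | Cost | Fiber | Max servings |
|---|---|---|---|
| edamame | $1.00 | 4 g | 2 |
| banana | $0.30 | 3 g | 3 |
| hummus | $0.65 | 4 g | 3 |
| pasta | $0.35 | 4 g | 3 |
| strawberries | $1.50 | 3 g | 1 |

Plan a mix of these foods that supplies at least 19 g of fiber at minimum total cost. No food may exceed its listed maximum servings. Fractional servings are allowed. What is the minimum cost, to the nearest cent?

$1.75

Cost per g of fiber: pasta $0.0875, banana $0.1000, hummus $0.1625, edamame $0.2500, strawberries $0.5000.
Take 3 servings of pasta: +12.0 g fiber for $1.05 (total $1.05, still need 7.0 g).
Take 2.333 servings of banana: +7.0 g fiber for $0.70 (total $1.75, still need 0.0 g).
Greedy by cheapest-per-g is optimal for a single linear constraint, so the minimum cost is $1.75.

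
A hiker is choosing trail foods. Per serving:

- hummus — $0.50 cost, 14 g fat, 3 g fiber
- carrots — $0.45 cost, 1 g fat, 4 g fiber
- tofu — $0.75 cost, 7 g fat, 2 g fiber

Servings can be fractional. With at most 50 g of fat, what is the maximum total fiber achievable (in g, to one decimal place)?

Fiber per g fat: carrots 4, tofu 0.2857, hummus 0.2143.
With no serving limits, spend the whole fat allowance on carrots: 50 g / 1 g × 4 g = 200.0 g.

200.0 g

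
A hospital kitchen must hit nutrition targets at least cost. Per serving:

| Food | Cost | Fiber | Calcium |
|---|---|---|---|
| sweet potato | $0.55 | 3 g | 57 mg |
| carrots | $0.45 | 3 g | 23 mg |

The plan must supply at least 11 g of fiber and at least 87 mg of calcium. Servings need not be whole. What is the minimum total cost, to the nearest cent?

Minimising a linear cost over {fiber ≥ 11, calcium ≥ 87, servings ≥ 0} — the optimum is at a vertex, using one or two foods.
sweet potato only: max(11/3, 87/57) = 3.667 servings → $2.02.
carrots only: max(11/3, 87/23) = 3.783 servings → $1.70.
sweet potato + carrots with both tight: 0.07843 servings and 3.588 servings → $1.66.
So the least-cost plan costs $1.66.

$1.66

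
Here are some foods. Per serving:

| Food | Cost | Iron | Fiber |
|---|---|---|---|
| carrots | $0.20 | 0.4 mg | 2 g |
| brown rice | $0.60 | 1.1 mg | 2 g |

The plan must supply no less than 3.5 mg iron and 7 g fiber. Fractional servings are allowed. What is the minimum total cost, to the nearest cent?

$1.75

With two linear requirements the optimum uses one or two foods; enumerate the corners.
carrots only: max(3.5/0.4, 7/2) = 8.75 servings → $1.75.
brown rice only: max(3.5/1.1, 7/2) = 3.5 servings → $2.10.
carrots + brown rice with both tight: 0.5 servings and 3 servings → $1.90.
The minimum over all feasible corners is $1.75.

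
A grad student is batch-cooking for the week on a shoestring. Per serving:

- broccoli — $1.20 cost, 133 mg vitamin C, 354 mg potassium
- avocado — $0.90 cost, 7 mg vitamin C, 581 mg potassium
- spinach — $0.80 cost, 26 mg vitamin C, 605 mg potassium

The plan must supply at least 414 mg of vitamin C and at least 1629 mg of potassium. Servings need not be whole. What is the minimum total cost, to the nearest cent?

At the optimum either one food covers both requirements or two foods hit both targets exactly; no other combination can be cheaper.
broccoli only: max(414/133, 1629/354) = 4.602 servings → $5.52.
avocado only: max(414/7, 1629/581) = 59.14 servings → $53.23.
spinach only: max(414/26, 1629/605) = 15.92 servings → $12.74.
broccoli + avocado with both tight: 3.063 servings and 0.9372 servings → $4.52.
broccoli + spinach with both tight: 2.92 servings and 0.9837 servings → $4.29.
avocado + spinach: the both-tight solution has a negative serving — not a feasible corner.
Cheapest feasible corner: $4.29.

$4.29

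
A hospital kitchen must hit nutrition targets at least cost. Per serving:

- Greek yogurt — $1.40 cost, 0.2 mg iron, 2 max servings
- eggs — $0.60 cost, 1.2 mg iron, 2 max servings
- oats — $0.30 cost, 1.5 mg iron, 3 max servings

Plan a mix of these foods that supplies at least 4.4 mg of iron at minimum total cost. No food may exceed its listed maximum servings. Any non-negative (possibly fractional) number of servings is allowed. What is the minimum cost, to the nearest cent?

Cost per mg of iron: oats $0.2000, eggs $0.5000, Greek yogurt $7.0000.
Take 2.933 servings of oats: +4.4 mg iron for $0.88 (total $0.88, still need 0.0 mg).
Greedy by cheapest-per-mg is optimal for a single linear constraint, so the minimum cost is $0.88.

$0.88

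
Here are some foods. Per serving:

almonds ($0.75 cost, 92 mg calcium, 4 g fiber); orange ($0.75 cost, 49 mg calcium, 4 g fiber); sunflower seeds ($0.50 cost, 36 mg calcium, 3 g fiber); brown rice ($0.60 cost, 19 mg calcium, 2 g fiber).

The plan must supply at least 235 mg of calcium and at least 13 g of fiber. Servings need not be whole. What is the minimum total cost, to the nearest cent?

With two linear requirements the optimum uses one or two foods; enumerate the corners.
almonds only: max(235/92, 13/4) = 3.25 servings → $2.44.
orange only: max(235/49, 13/4) = 4.796 servings → $3.60.
sunflower seeds only: max(235/36, 13/3) = 6.528 servings → $3.26.
brown rice only: max(235/19, 13/2) = 12.37 servings → $7.42.
almonds + orange with both tight: 1.762 servings and 1.488 servings → $2.44.
almonds + sunflower seeds with both tight: 1.795 servings and 1.939 servings → $2.32.
almonds + brown rice with both tight: 2.065 servings and 2.37 servings → $2.97.
orange + sunflower seeds: the both-tight solution has a negative serving — not a feasible corner.
orange + brown rice: the both-tight solution has a negative serving — not a feasible corner.
sunflower seeds + brown rice with both targets exact would need a negative amount; discard.
The minimum over all feasible corners is $2.32.

$2.32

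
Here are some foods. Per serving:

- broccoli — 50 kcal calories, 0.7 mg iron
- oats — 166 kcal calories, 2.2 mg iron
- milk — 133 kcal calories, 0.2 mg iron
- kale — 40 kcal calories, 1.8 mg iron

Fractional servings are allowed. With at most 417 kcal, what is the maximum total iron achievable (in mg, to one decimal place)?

Iron per kcal: kale 0.045, broccoli 0.014, oats 0.01325, milk 0.001504.
With no serving limits, spend the whole calories allowance on kale: 417 kcal / 40 kcal × 1.8 mg = 18.8 mg.

18.8 mg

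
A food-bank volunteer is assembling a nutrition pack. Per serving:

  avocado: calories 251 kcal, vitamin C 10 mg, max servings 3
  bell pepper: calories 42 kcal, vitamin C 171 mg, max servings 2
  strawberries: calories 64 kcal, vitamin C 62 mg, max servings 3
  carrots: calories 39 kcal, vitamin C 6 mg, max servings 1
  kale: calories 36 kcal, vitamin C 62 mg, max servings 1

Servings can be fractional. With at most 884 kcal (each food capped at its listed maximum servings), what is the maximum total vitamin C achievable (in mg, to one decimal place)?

Vitamin C per kcal: bell pepper 4.071, kale 1.722, strawberries 0.9688, carrots 0.1538, avocado 0.03984.
Take 2 servings of bell pepper: uses 84 kcal, +342.0 mg vitamin C (running total 342.0 mg).
Take 1 serving of kale: uses 36 kcal, +62.0 mg vitamin C (running total 404.0 mg).
Take 3 servings of strawberries: uses 192 kcal, +186.0 mg vitamin C (running total 590.0 mg).
Take 1 serving of carrots: uses 39 kcal, +6.0 mg vitamin C (running total 596.0 mg).
Take 2.124 servings of avocado: uses 533 kcal, +21.2 mg vitamin C (running total 617.2 mg).
Filling greedily by vitamin C-per-kcal is optimal for one linear limit, giving 617.2 mg.

617.2 mg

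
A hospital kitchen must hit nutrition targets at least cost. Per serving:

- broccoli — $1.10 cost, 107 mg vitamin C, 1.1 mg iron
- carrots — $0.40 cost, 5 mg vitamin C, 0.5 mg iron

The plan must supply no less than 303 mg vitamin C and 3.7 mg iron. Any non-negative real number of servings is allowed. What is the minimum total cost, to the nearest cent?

Two binding constraints pin down two serving amounts, so the optimal mix uses at most two foods. The candidates are each food alone (scaled to the tighter of vitamin C/iron) and each pair with both constraints tight.
broccoli only: max(303/107, 3.7/1.1) = 3.364 servings → $3.70.
carrots only: max(303/5, 3.7/0.5) = 60.6 servings → $24.24.
broccoli + carrots with both tight: 2.771 servings and 1.304 servings → $3.57.
The minimum over all feasible corners is $3.57.

$3.57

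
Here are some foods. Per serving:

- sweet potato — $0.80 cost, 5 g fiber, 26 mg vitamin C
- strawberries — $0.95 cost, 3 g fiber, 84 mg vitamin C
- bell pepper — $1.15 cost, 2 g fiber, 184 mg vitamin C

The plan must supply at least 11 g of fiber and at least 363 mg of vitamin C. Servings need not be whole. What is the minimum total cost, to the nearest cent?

sweet potato only: max(11/5, 363/26) = 13.96 servings → $11.17.
strawberries only: max(11/3, 363/84) = 4.321 servings → $4.11.
bell pepper only: max(11/2, 363/184) = 5.5 servings → $6.33.
sweet potato + strawberries with both targets exact would need a negative amount; discard.
sweet potato + bell pepper with both tight: 1.495 servings and 1.762 servings → $3.22.
strawberries + bell pepper with both tight: 3.38 servings and 0.4297 servings → $3.71.
So the least-cost plan costs $3.22.

$3.22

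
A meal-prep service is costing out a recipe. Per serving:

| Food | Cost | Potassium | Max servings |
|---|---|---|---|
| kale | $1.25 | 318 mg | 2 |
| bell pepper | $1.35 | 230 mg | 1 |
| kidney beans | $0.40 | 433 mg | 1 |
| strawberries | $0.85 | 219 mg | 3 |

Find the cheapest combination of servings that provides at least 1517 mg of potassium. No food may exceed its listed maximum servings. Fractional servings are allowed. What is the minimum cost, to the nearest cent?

Cost per mg of potassium: kidney beans $0.0009, strawberries $0.0039, kale $0.0039, bell pepper $0.0059.
Take 1 serving of kidney beans: +433.0 mg potassium for $0.40 (total $0.40, still need 1084.0 mg).
Take 3 servings of strawberries: +657.0 mg potassium for $2.55 (total $2.95, still need 427.0 mg).
Take 1.343 servings of kale: +427.0 mg potassium for $1.68 (total $4.63, still need 0.0 mg).
Greedy by cheapest-per-mg is optimal for a single linear constraint, so the minimum cost is $4.63.

$4.63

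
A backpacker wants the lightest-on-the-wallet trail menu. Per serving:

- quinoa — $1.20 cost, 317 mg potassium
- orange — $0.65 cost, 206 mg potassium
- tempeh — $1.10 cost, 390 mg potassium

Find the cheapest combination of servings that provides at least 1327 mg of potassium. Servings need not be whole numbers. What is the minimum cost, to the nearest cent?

Cost per mg of potassium: tempeh $0.0028, orange $0.0032, quinoa $0.0038.
With no serving limits, use only tempeh: 1327 mg / 390 mg = 3.403 servings × $1.10 = $3.74.

$3.74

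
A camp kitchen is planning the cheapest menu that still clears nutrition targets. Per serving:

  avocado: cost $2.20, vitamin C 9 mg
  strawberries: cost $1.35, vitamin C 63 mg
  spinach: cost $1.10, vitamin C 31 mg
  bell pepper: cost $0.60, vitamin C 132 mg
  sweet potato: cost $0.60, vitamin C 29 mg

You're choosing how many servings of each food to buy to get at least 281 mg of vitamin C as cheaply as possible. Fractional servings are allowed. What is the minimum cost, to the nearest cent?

Cost per mg of vitamin C: bell pepper $0.0045, sweet potato $0.0207, strawberries $0.0214, spinach $0.0355, avocado $0.2444.
With no serving limits, use only bell pepper: 281 mg / 132 mg = 2.129 servings × $0.60 = $1.28.

$1.28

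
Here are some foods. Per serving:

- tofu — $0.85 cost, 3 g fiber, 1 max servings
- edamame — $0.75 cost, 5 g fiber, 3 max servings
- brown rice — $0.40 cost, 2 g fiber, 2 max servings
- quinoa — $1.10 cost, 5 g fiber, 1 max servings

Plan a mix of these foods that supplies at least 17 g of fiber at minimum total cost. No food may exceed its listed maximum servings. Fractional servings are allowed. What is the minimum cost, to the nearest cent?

$2.65

Cost per g of fiber: edamame $0.1500, brown rice $0.2000, quinoa $0.2200, tofu $0.2833.
Take 3 servings of edamame: +15.0 g fiber for $2.25 (total $2.25, still need 2.0 g).
Take 1 serving of brown rice: +2.0 g fiber for $0.40 (total $2.65, still need 0.0 g).
Filling from the cheapest source first is optimal under one linear minimum: $2.65.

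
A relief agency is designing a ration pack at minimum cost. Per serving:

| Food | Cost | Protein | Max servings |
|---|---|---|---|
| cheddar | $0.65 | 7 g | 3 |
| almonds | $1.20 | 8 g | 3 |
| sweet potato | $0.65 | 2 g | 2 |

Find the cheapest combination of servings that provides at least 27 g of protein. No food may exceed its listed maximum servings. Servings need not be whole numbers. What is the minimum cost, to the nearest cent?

$2.85

Cost per g of protein: cheddar $0.0929, almonds $0.1500, sweet potato $0.3250.
Take 3 servings of cheddar: +21.0 g protein for $1.95 (total $1.95, still need 6.0 g).
Take 0.75 servings of almonds: +6.0 g protein for $0.90 (total $2.85, still need 0.0 g).
Greedy by cheapest-per-g is optimal for a single linear constraint, so the minimum cost is $2.85.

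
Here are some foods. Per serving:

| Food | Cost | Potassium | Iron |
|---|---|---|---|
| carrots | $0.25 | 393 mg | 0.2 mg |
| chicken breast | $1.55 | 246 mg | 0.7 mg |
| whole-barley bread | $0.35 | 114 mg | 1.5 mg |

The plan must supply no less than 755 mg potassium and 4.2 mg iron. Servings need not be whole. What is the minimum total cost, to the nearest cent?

With two linear requirements the optimum uses one or two foods; enumerate the corners.
carrots only: max(755/393, 4.2/0.2) = 21 servings → $5.25.
chicken breast only: max(755/246, 4.2/0.7) = 6 servings → $9.30.
whole-barley bread only: max(755/114, 4.2/1.5) = 6.623 servings → $2.32.
carrots + chicken breast: intersection lies outside the first quadrant.
carrots + whole-barley bread with both tight: 1.154 servings and 2.646 servings → $1.21.
chicken breast + whole-barley bread with both tight: 2.26 servings and 1.745 servings → $4.11.
So the least-cost plan costs $1.21.

$1.21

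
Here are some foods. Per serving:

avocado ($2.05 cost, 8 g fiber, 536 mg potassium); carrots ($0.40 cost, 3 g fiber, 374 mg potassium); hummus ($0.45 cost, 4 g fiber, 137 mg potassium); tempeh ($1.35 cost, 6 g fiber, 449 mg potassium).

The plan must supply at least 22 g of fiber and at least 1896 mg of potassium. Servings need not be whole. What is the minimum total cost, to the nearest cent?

avocado only: max(22/8, 1896/536) = 3.537 servings → $7.25.
carrots only: max(22/3, 1896/374) = 7.333 servings → $2.93.
hummus only: max(22/4, 1896/137) = 13.84 servings → $6.23.
tempeh only: max(22/6, 1896/449) = 4.223 servings → $5.70.
avocado + carrots with both tight: 1.835 servings and 2.439 servings → $4.74.
avocado + hummus with both targets exact would need a negative amount; discard.
avocado + tempeh: intersection lies outside the first quadrant.
carrots + hummus with both tight: 4.212 servings and 2.341 servings → $2.74.
carrots + tempeh with both tight: 1.67 servings and 2.832 servings → $4.49.
hummus + tempeh: intersection lies outside the first quadrant.
The minimum over all feasible corners is $2.74.

$2.74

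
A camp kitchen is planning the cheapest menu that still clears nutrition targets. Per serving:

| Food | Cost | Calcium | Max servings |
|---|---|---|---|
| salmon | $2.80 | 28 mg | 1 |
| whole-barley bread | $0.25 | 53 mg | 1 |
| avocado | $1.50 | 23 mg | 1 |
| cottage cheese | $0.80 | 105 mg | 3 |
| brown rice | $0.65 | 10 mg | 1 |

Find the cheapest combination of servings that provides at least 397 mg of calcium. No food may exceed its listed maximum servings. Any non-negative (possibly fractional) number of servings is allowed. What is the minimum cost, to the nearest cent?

$4.54

Cost per mg of calcium: whole-barley bread $0.0047, cottage cheese $0.0076, brown rice $0.0650, avocado $0.0652, salmon $0.1000.
Take 1 serving of whole-barley bread: +53.0 mg calcium for $0.25 (total $0.25, still need 344.0 mg).
Take 3 servings of cottage cheese: +315.0 mg calcium for $2.40 (total $2.65, still need 29.0 mg).
Take 1 serving of brown rice: +10.0 mg calcium for $0.65 (total $3.30, still need 19.0 mg).
Take 0.8261 servings of avocado: +19.0 mg calcium for $1.24 (total $4.54, still need 0.0 mg).
Greedy by cheapest-per-mg is optimal for a single linear constraint, so the minimum cost is $4.54.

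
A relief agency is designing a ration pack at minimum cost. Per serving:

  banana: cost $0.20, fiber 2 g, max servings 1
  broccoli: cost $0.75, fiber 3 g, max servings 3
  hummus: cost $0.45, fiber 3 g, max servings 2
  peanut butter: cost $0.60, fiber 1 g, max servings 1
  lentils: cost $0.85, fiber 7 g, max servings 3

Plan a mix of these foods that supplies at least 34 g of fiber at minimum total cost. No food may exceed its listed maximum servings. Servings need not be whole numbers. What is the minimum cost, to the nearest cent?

$4.90

Cost per g of fiber: banana $0.1000, lentils $0.1214, hummus $0.1500, broccoli $0.2500, peanut butter $0.6000.
Take 1 serving of banana: +2.0 g fiber for $0.20 (total $0.20, still need 32.0 g).
Take 3 servings of lentils: +21.0 g fiber for $2.55 (total $2.75, still need 11.0 g).
Take 2 servings of hummus: +6.0 g fiber for $0.90 (total $3.65, still need 5.0 g).
Take 1.667 servings of broccoli: +5.0 g fiber for $1.25 (total $4.90, still need 0.0 g).
Greedy by cheapest-per-g is optimal for a single linear constraint, so the minimum cost is $4.90.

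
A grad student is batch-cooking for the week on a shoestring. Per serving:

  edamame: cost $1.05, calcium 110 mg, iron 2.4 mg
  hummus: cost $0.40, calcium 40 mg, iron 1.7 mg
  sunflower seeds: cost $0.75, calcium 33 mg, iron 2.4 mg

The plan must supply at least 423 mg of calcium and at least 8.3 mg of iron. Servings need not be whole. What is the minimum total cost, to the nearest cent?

$4.04

The cheapest plan sits at a corner of the feasible region — with two constraints it uses at most two foods.
edamame only: max(423/110, 8.3/2.4) = 3.845 servings → $4.04.
hummus only: max(423/40, 8.3/1.7) = 10.57 servings → $4.23.
sunflower seeds only: max(423/33, 8.3/2.4) = 12.82 servings → $9.61.
edamame + hummus: the both-tight solution has a negative serving — not a feasible corner.
edamame + sunflower seeds: the both-tight solution has a negative serving — not a feasible corner.
hummus + sunflower seeds with both targets exact would need a negative amount; discard.
Cheapest feasible corner: $4.04.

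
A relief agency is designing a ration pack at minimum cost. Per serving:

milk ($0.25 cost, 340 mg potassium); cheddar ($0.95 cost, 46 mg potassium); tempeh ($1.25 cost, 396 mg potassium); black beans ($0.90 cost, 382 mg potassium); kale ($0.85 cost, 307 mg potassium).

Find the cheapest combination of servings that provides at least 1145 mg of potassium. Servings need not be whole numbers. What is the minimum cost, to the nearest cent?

Cost per mg of potassium: milk $0.0007, black beans $0.0024, kale $0.0028, tempeh $0.0032, cheddar $0.0207.
With no serving limits, use only milk: 1145 mg / 340 mg = 3.368 servings × $0.25 = $0.84.

$0.84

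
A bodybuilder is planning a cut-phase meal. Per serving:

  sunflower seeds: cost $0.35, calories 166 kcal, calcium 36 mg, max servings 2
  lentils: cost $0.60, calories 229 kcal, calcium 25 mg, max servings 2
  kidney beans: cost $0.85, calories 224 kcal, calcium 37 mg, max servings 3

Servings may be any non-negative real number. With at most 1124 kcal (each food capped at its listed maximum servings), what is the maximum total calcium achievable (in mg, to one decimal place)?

196.1 mg

Calcium per kcal: sunflower seeds 0.2169, kidney beans 0.1652, lentils 0.1092.
Take 2 servings of sunflower seeds: uses 332 kcal, +72.0 mg calcium (running total 72.0 mg).
Take 3 servings of kidney beans: uses 672 kcal, +111.0 mg calcium (running total 183.0 mg).
Take 0.524 servings of lentils: uses 120 kcal, +13.1 mg calcium (running total 196.1 mg).
Filling greedily by calcium-per-kcal is optimal for one linear limit, giving 196.1 mg.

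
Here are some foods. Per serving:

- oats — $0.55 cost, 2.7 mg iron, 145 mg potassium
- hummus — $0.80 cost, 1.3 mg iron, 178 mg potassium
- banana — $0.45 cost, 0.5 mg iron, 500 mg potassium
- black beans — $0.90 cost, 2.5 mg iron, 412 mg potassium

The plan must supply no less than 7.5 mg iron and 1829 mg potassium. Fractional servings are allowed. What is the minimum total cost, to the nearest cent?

$2.58

Compare the cost at each extreme point of the feasible region.
oats only: max(7.5/2.7, 1829/145) = 12.61 servings → $6.94.
hummus only: max(7.5/1.3, 1829/178) = 10.28 servings → $8.22.
banana only: max(7.5/0.5, 1829/500) = 15 servings → $6.75.
black beans only: max(7.5/2.5, 1829/412) = 4.439 servings → $4.00.
oats + hummus with both targets exact would need a negative amount; discard.
oats + banana with both tight: 2.22 servings and 3.014 servings → $2.58.
oats + black beans: the both-tight solution has a negative serving — not a feasible corner.
hummus + banana with both tight: 5.054 servings and 1.859 servings → $4.88.
hummus + black beans: intersection lies outside the first quadrant.
banana + black beans with both tight: 1.42 servings and 2.716 servings → $3.08.
The minimum over all feasible corners is $2.58.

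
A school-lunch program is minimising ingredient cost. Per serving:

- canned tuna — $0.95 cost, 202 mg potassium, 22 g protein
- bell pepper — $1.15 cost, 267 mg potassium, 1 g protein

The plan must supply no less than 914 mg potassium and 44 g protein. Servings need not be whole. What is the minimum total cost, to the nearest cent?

$4.09

canned tuna only: max(914/202, 44/22) = 4.525 servings → $4.30.
bell pepper only: max(914/267, 44/1) = 44 servings → $50.60.
canned tuna + bell pepper with both tight: 1.91 servings and 1.978 servings → $4.09.
Cheapest feasible corner: $4.09.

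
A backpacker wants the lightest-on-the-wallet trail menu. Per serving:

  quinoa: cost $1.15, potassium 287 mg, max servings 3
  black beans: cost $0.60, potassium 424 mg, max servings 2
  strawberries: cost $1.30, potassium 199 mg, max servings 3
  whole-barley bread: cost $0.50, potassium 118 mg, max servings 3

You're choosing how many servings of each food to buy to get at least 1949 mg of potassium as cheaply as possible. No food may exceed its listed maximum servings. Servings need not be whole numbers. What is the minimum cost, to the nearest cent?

$5.67

Cost per mg of potassium: black beans $0.0014, quinoa $0.0040, whole-barley bread $0.0042, strawberries $0.0065.
Take 2 servings of black beans: +848.0 mg potassium for $1.20 (total $1.20, still need 1101.0 mg).
Take 3 servings of quinoa: +861.0 mg potassium for $3.45 (total $4.65, still need 240.0 mg).
Take 2.034 servings of whole-barley bread: +240.0 mg potassium for $1.02 (total $5.67, still need 0.0 mg).
Filling from the cheapest source first is optimal under one linear minimum: $5.67.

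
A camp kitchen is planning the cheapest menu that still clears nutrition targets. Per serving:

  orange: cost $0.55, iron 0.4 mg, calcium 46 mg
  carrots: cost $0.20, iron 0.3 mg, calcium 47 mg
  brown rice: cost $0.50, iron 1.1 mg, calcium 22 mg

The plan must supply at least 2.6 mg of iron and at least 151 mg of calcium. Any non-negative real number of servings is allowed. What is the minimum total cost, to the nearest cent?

A basic optimal solution has at most two foods positive. Try each food alone and each pair with both targets met exactly.
orange only: max(2.6/0.4, 151/46) = 6.5 servings → $3.58.
carrots only: max(2.6/0.3, 151/47) = 8.667 servings → $1.73.
brown rice only: max(2.6/1.1, 151/22) = 6.864 servings → $3.43.
orange + carrots: intersection lies outside the first quadrant.
orange + brown rice with both tight: 2.605 servings and 1.416 servings → $2.14.
carrots + brown rice with both tight: 2.415 servings and 1.705 servings → $1.34.
The minimum over all feasible corners is $1.34.

$1.34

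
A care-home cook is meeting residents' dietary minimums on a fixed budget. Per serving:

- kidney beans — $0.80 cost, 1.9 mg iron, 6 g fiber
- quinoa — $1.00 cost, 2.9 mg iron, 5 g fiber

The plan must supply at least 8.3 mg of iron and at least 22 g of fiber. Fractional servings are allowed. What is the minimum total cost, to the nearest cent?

$3.27

Minimising a linear cost over {iron ≥ 8.3, fiber ≥ 22, servings ≥ 0} — the optimum is at a vertex, using one or two foods.
kidney beans only: max(8.3/1.9, 22/6) = 4.368 servings → $3.49.
quinoa only: max(8.3/2.9, 22/5) = 4.4 servings → $4.40.
kidney beans + quinoa with both tight: 2.823 servings and 1.013 servings → $3.27.
Cheapest feasible corner: $3.27.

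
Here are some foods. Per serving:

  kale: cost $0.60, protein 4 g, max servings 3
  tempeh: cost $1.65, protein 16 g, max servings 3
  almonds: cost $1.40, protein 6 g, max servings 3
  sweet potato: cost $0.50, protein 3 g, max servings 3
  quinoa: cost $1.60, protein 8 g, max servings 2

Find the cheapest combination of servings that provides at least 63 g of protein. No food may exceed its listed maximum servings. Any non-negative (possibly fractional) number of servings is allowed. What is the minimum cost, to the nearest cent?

Cost per g of protein: tempeh $0.1031, kale $0.1500, sweet potato $0.1667, quinoa $0.2000, almonds $0.2333.
Take 3 servings of tempeh: +48.0 g protein for $4.95 (total $4.95, still need 15.0 g).
Take 3 servings of kale: +12.0 g protein for $1.80 (total $6.75, still need 3.0 g).
Take 1 serving of sweet potato: +3.0 g protein for $0.50 (total $7.25, still need 0.0 g).
Greedy by cheapest-per-g is optimal for a single linear constraint, so the minimum cost is $7.25.

$7.25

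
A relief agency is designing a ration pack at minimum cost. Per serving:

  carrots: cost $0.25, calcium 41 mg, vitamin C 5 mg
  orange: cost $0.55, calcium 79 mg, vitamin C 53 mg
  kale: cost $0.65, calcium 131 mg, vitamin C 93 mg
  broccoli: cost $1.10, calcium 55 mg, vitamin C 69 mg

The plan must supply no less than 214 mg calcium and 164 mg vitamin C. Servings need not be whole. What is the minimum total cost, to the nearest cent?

$1.15

The cheapest plan sits at a corner of the feasible region — with two constraints it uses at most two foods.
carrots only: max(214/41, 164/5) = 32.8 servings → $8.20.
orange only: max(214/79, 164/53) = 3.094 servings → $1.70.
kale only: max(214/131, 164/93) = 1.763 servings → $1.15.
broccoli only: max(214/55, 164/69) = 3.891 servings → $4.28.
carrots + orange: the both-tight solution has a negative serving — not a feasible corner.
carrots + kale with both targets exact would need a negative amount; discard.
carrots + broccoli with both tight: 2.25 servings and 2.214 servings → $3.00.
orange + kale: the both-tight solution has a negative serving — not a feasible corner.
orange + broccoli with both tight: 2.266 servings and 0.6364 servings → $1.95.
kale + broccoli with both tight: 1.464 servings and 0.4032 servings → $1.40.
The minimum over all feasible corners is $1.15.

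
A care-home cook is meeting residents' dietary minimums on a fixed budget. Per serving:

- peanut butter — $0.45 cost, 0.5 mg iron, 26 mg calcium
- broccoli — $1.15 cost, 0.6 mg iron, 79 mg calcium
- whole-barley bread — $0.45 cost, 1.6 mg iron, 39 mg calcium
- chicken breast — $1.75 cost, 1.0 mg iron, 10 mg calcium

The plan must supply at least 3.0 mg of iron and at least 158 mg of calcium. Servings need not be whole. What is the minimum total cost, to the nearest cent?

Minimising a linear cost over {iron ≥ 3.0, calcium ≥ 158, servings ≥ 0} — the optimum is at a vertex, using one or two foods.
peanut butter only: max(3.0/0.5, 158/26) = 6.077 servings → $2.73.
broccoli only: max(3.0/0.6, 158/79) = 5 servings → $5.75.
whole-barley bread only: max(3.0/1.6, 158/39) = 4.051 servings → $1.82.
chicken breast only: max(3.0/1.0, 158/10) = 15.8 servings → $27.65.
peanut butter + broccoli with both tight: 5.95 servings and 0.04184 servings → $2.73.
peanut butter + whole-barley bread: the both-tight solution has a negative serving — not a feasible corner.
peanut butter + chicken breast: intersection lies outside the first quadrant.
broccoli + whole-barley bread with both tight: 1.318 servings and 1.381 servings → $2.14.
broccoli + chicken breast with both tight: 1.753 servings and 1.948 servings → $5.43.
whole-barley bread + chicken breast: intersection lies outside the first quadrant.
Cheapest feasible corner: $1.82.

$1.82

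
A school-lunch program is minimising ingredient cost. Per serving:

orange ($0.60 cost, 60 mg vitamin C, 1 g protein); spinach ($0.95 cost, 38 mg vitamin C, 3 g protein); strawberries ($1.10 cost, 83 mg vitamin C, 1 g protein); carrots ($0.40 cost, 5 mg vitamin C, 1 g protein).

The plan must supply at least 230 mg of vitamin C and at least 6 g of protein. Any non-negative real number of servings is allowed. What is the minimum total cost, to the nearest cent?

$2.82

With two linear requirements the optimum uses one or two foods; enumerate the corners.
orange only: max(230/60, 6/1) = 6 servings → $3.60.
spinach only: max(230/38, 6/3) = 6.053 servings → $5.75.
strawberries only: max(230/83, 6/1) = 6 servings → $6.60.
carrots only: max(230/5, 6/1) = 46 servings → $18.40.
orange + spinach with both tight: 3.254 servings and 0.9155 servings → $2.82.
orange + strawberries with both targets exact would need a negative amount; discard.
orange + carrots with both tight: 3.636 servings and 2.364 servings → $3.13.
spinach + strawberries with both tight: 1.27 servings and 2.19 servings → $3.62.
spinach + carrots with both targets exact would need a negative amount; discard.
strawberries + carrots with both tight: 2.564 servings and 3.436 servings → $4.19.
The minimum over all feasible corners is $2.82.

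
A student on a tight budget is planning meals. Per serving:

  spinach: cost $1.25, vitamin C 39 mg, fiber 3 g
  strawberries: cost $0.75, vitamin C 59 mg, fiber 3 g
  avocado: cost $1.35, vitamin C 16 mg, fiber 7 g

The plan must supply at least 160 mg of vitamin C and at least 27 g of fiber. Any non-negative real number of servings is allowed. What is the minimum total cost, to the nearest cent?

$5.53

Two binding constraints pin down two serving amounts, so the optimal mix uses at most two foods. The candidates are each food alone (scaled to the tighter of vitamin C/fiber) and each pair with both constraints tight.
spinach only: max(160/39, 27/3) = 9 servings → $11.25.
strawberries only: max(160/59, 27/3) = 9 servings → $6.75.
avocado only: max(160/16, 27/7) = 10 servings → $13.50.
spinach + strawberries: the both-tight solution has a negative serving — not a feasible corner.
spinach + avocado with both tight: 3.058 servings and 2.547 servings → $7.26.
strawberries + avocado with both tight: 1.885 servings and 3.049 servings → $5.53.
So the least-cost plan costs $5.53.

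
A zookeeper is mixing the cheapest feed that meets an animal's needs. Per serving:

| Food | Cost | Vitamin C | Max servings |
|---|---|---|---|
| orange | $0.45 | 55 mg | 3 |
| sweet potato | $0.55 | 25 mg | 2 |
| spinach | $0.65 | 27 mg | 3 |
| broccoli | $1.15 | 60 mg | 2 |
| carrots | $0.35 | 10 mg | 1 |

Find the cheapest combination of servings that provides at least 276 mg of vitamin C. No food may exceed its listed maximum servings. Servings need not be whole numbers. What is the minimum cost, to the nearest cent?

Cost per mg of vitamin C: orange $0.0082, broccoli $0.0192, sweet potato $0.0220, spinach $0.0241, carrots $0.0350.
Take 3 servings of orange: +165.0 mg vitamin C for $1.35 (total $1.35, still need 111.0 mg).
Take 1.85 servings of broccoli: +111.0 mg vitamin C for $2.13 (total $3.48, still need 0.0 mg).
Greedy by cheapest-per-mg is optimal for a single linear constraint, so the minimum cost is $3.48.

$3.48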